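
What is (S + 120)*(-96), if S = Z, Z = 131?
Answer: -24096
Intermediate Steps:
S = 131
(S + 120)*(-96) = (131 + 120)*(-96) = 251*(-96) = -24096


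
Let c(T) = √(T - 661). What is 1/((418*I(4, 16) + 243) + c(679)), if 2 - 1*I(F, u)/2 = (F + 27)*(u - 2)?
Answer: -40101/14472811807 - √2/43418435421 ≈ -2.7708e-6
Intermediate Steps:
I(F, u) = 4 - 2*(-2 + u)*(27 + F) (I(F, u) = 4 - 2*(F + 27)*(u - 2) = 4 - 2*(27 + F)*(-2 + u) = 4 - 2*(-2 + u)*(27 + F))
c(T) = √(-661 + T)
1/((418*I(4, 16) + 243) + c(679)) = 1/((418*(112 - 54*16 + 4*4 - 2*4*16) + 243) + √(-661 + 679)) = 1/((418*(112 - 864 + 16 - 128) + 243) + √18) = 1/((418*(-864) + 243) + 3*√2) = 1/((-361152 + 243) + 3*√2) = 1/(-360909 + 3*√2)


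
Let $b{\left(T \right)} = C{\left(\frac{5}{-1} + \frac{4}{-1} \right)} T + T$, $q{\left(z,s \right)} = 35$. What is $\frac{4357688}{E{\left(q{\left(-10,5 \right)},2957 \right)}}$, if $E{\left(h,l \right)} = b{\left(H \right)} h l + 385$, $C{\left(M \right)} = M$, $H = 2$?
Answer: $- \frac{4357688}{1655535} \approx -2.6322$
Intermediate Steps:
$b{\left(T \right)} = - 8 T$ ($b{\left(T \right)} = \left(\frac{5}{-1} + \frac{4}{-1}\right) T + T = \left(5 \left(-1\right) + 4 \left(-1\right)\right) T + T = \left(-5 - 4\right) T + T = - 9 T + T = - 8 T$)
$E{\left(h,l \right)} = 385 - 16 h l$ ($E{\left(h,l \right)} = \left(-8\right) 2 h l + 385 = - 16 h l + 385 = 385 - 16 h l$)
$\frac{4357688}{E{\left(q{\left(-10,5 \right)},2957 \right)}} = \frac{4357688}{385 - 560 \cdot 2957} = \frac{4357688}{385 - 1655920} = \frac{4357688}{-1655535} = 4357688 \left(- \frac{1}{1655535}\right) = - \frac{4357688}{1655535}$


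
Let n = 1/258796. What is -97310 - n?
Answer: -25183438761/258796 ≈ -97310.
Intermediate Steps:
n = 1/258796 ≈ 3.8641e-6
-97310 - n = -97310 - 1*1/258796 = -97310 - 1/258796 = -25183438761/258796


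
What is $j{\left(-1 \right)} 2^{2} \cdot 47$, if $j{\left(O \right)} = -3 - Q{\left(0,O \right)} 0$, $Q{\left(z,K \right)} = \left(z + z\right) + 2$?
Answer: $-564$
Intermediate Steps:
$Q{\left(z,K \right)} = 2 + 2 z$ ($Q{\left(z,K \right)} = 2 z + 2 = 2 + 2 z$)
$j{\left(O \right)} = -3$ ($j{\left(O \right)} = -3 - \left(2 + 2 \cdot 0\right) 0 = -3 - \left(2 + 0\right) 0 = -3 - 2 \cdot 0 = -3 - 0 = -3 + 0 = -3$)
$j{\left(-1 \right)} 2^{2} \cdot 47 = - 3 \cdot 2^{2} \cdot 47 = \left(-3\right) 4 \cdot 47 = \left(-12\right) 47 = -564$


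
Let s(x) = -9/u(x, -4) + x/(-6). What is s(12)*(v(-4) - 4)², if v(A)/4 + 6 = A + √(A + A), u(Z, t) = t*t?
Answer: -4633 + 1804*I*√2 ≈ -4633.0 + 2551.2*I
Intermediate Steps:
u(Z, t) = t²
v(A) = -24 + 4*A + 4*√2*√A (v(A) = -24 + 4*(A + √(A + A)) = -24 + 4*(A + √(2*A)) = -24 + 4*(A + √2*√A) = -24 + (4*A + 4*√2*√A) = -24 + 4*A + 4*√2*√A)
s(x) = -9/16 - x/6 (s(x) = -9/((-4)²) + x/(-6) = -9/16 + x*(-⅙) = -9*1/16 - x/6 = -9/16 - x/6)
s(12)*(v(-4) - 4)² = (-9/16 - ⅙*12)*((-24 + 4*(-4) + 4*√2*√(-4)) - 4)² = (-9/16 - 2)*((-24 - 16 + 4*√2*(2*I)) - 4)² = -41*((-24 - 16 + 8*I*√2) - 4)²/16 = -41*((-40 + 8*I*√2) - 4)²/16 = -41*(-44 + 8*I*√2)²/16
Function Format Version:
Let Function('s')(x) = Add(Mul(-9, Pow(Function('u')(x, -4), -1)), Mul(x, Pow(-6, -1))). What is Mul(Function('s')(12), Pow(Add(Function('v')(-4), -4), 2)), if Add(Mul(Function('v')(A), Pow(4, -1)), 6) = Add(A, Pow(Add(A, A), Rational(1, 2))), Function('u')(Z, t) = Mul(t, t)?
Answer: Add(-4633, Mul(1804, I, Pow(2, Rational(1, 2)))) ≈ Add(-4633.0, Mul(2551.2, I))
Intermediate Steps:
Function('u')(Z, t) = Pow(t, 2)
Function('v')(A) = Add(-24, Mul(4, A), Mul(4, Pow(2, Rational(1, 2)), Pow(A, Rational(1, 2)))) (Function('v')(A) = Add(-24, Mul(4, Add(A, Pow(Add(A, A), Rational(1, 2))))) = Add(-24, Mul(4, Add(A, Pow(Mul(2, A), Rational(1, 2))))) = Add(-24, Mul(4, Add(A, Mul(Pow(2, Rational(1, 2)), Pow(A, Rational(1, 2)))))) = Add(-24, Add(Mul(4, A), Mul(4, Pow(2, Rational(1, 2)), Pow(A, Rational(1, 2))))) = Add(-24, Mul(4, A), Mul(4, Pow(2, Rational(1, 2)), Pow(A, Rational(1, 2)))))
Function('s')(x) = Add(Rational(-9, 16), Mul(Rational(-1, 6), x)) (Function('s')(x) = Add(Mul(-9, Pow(Pow(-4, 2), -1)), Mul(x, Pow(-6, -1))) = Add(Mul(-9, Pow(16, -1)), Mul(x, Rational(-1, 6))) = Add(Mul(-9, Rational(1, 16)), Mul(Rational(-1, 6), x)) = Add(Rational(-9, 16), Mul(Rational(-1, 6), x)))
Mul(Function('s')(12), Pow(Add(Function('v')(-4), -4), 2)) = Mul(Add(Rational(-9, 16), Mul(Rational(-1, 6), 12)), Pow(Add(Add(-24, Mul(4, -4), Mul(4, Pow(2, Rational(1, 2)), Pow(-4, Rational(1, 2)))), -4), 2)) = Mul(Add(Rational(-9, 16), -2), Pow(Add(Add(-24, -16, Mul(4, Pow(2, Rational(1, 2)), Mul(2, I))), -4), 2)) = Mul(Rational(-41, 16), Pow(Add(Add(-24, -16, Mul(8, I, Pow(2, Rational(1, 2)))), -4), 2)) = Mul(Rational(-41, 16), Pow(Add(Add(-40, Mul(8, I, Pow(2, Rational(1, 2)))), -4), 2)) = Mul(Rational(-41, 16), Pow(Add(-44, Mul(8, I, Pow(2, Rational(1, 2)))), 2))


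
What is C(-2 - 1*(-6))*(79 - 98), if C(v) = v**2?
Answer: -304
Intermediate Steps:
C(-2 - 1*(-6))*(79 - 98) = (-2 - 1*(-6))**2*(79 - 98) = (-2 + 6)**2*(-19) = 4**2*(-19) = 16*(-19) = -304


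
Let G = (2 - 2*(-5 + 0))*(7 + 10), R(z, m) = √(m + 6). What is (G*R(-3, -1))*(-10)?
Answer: -2040*√5 ≈ -4561.6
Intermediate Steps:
R(z, m) = √(6 + m)
G = 204 (G = (2 - 2*(-5))*17 = (2 + 10)*17 = 12*17 = 204)
(G*R(-3, -1))*(-10) = (204*√(6 - 1))*(-10) = (204*√5)*(-10) = -2040*√5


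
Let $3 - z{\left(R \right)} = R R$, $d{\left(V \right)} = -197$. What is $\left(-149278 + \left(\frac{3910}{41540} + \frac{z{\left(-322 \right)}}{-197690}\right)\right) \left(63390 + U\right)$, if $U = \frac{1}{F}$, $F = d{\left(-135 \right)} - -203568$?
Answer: $- \frac{395089043739370648248414}{41752282890115} \approx -9.4627 \cdot 10^{9}$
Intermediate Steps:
$F = 203371$ ($F = -197 - -203568 = -197 + 203568 = 203371$)
$z{\left(R \right)} = 3 - R^{2}$ ($z{\left(R \right)} = 3 - R R = 3 - R^{2}$)
$U = \frac{1}{203371} \approx 4.9171 \cdot 10^{-6}$
$\left(-149278 + \left(\frac{3910}{41540} + \frac{z{\left(-322 \right)}}{-197690}\right)\right) \left(63390 + U\right) = \left(-149278 + \left(\frac{3910}{41540} + \frac{3 - \left(-322\right)^{2}}{-197690}\right)\right) \left(63390 + \frac{1}{203371}\right) = \left(-149278 + \left(3910 \cdot \frac{1}{41540} + \left(3 - 103684\right) \left(- \frac{1}{197690}\right)\right)\right) \frac{12891687691}{203371} = \left(-149278 + \left(\frac{391}{4154} + \left(3 - 103684\right) \left(- \frac{1}{197690}\right)\right)\right) \frac{12891687691}{203371} = \left(-149278 + \left(\frac{391}{4154} - - \frac{103681}{197690}\right)\right) \frac{12891687691}{203371} = \left(-149278 + \left(\frac{391}{4154} + \frac{103681}{197690}\right)\right) \frac{12891687691}{203371} = \left(-149278 + \frac{126996916}{205301065}\right) \frac{12891687691}{203371} = \left(- \frac{30646805384154}{205301065}\right) \frac{12891687691}{203371} = - \frac{395089043739370648248414}{41752282890115}$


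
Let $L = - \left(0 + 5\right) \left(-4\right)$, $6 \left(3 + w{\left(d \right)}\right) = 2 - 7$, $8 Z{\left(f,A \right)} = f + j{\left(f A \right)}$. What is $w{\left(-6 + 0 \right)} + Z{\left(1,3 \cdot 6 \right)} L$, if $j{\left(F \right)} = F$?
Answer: $\frac{131}{3} \approx 43.667$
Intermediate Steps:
$Z{\left(f,A \right)} = \frac{f}{8} + \frac{A f}{8}$ ($Z{\left(f,A \right)} = \frac{f + f A}{8} = \frac{f + A f}{8} = \frac{f}{8} + \frac{A f}{8}$)
$w{\left(d \right)} = - \frac{23}{6}$ ($w{\left(d \right)} = -3 + \frac{2 - 7}{6} = -3 + \frac{1}{6} \left(-5\right) = -3 - \frac{5}{6} = - \frac{23}{6}$)
$L = 20$ ($L = - 5 \left(-4\right) = \left(-1\right) \left(-20\right) = 20$)
$w{\left(-6 + 0 \right)} + Z{\left(1,3 \cdot 6 \right)} L = - \frac{23}{6} + \frac{1}{8} \cdot 1 \left(1 + 3 \cdot 6\right) 20 = - \frac{23}{6} + \frac{1}{8} \cdot 1 \left(1 + 18\right) 20 = - \frac{23}{6} + \frac{1}{8} \cdot 1 \cdot 19 \cdot 20 = - \frac{23}{6} + \frac{19}{8} \cdot 20 = - \frac{23}{6} + \frac{95}{2} = \frac{131}{3}$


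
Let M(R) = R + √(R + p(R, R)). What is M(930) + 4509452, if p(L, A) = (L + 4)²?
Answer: 4510382 + √873286 ≈ 4.5113e+6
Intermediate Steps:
p(L, A) = (4 + L)²
M(R) = R + √(R + (4 + R)²)
M(930) + 4509452 = (930 + √(930 + (4 + 930)²)) + 4509452 = (930 + √(930 + 934²)) + 4509452 = (930 + √(930 + 872356)) + 4509452 = (930 + √873286) + 4509452 = 4510382 + √873286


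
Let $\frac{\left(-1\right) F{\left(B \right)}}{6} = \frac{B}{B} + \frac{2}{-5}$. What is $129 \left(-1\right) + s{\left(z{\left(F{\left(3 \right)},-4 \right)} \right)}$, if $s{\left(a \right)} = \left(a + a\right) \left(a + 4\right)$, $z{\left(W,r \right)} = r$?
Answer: $-129$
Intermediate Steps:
$F{\left(B \right)} = - \frac{18}{5}$ ($F{\left(B \right)} = - 6 \left(\frac{B}{B} + \frac{2}{-5}\right) = - 6 \left(1 + 2 \left(- \frac{1}{5}\right)\right) = - 6 \left(1 - \frac{2}{5}\right) = \left(-6\right) \frac{3}{5} = - \frac{18}{5}$)
$s{\left(a \right)} = 2 a \left(4 + a\right)$
$129 \left(-1\right) + s{\left(z{\left(F{\left(3 \right)},-4 \right)} \right)} = 129 \left(-1\right) + 2 \left(-4\right) \left(4 - 4\right) = -129 + 2 \left(-4\right) 0 = -129 + 0 = -129$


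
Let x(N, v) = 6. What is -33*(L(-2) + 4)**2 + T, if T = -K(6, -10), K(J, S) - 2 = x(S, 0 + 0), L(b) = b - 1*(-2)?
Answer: -536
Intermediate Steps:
L(b) = 2 + b (L(b) = b + 2 = 2 + b)
K(J, S) = 8 (K(J, S) = 2 + 6 = 8)
T = -8 (T = -1*8 = -8)
-33*(L(-2) + 4)**2 + T = -33*((2 - 2) + 4)**2 - 8 = -33*(0 + 4)**2 - 8 = -33*4**2 - 8 = -33*16 - 8 = -528 - 8 = -536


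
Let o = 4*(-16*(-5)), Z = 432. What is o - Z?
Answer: -112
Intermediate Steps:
o = 320 (o = 4*80 = 320)
o - Z = 320 - 1*432 = 320 - 432 = -112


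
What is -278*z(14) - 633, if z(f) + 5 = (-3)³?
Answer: 8263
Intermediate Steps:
z(f) = -32 (z(f) = -5 + (-3)³ = -5 - 27 = -32)
-278*z(14) - 633 = -278*(-32) - 633 = 8896 - 633 = 8263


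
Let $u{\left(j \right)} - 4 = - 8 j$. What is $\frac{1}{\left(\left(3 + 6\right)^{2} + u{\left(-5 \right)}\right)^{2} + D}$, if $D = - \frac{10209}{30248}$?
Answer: $\frac{30248}{472614791} \approx 6.4001 \cdot 10^{-5}$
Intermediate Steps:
$u{\left(j \right)} = 4 - 8 j$
$D = - \frac{10209}{30248}$ ($D = \left(-10209\right) \frac{1}{30248} = - \frac{10209}{30248} \approx -0.33751$)
$\frac{1}{\left(\left(3 + 6\right)^{2} + u{\left(-5 \right)}\right)^{2} + D} = \frac{1}{\left(\left(3 + 6\right)^{2} + \left(4 - -40\right)\right)^{2} - \frac{10209}{30248}} = \frac{1}{\left(9^{2} + \left(4 + 40\right)\right)^{2} - \frac{10209}{30248}} = \frac{1}{\left(81 + 44\right)^{2} - \frac{10209}{30248}} = \frac{1}{125^{2} - \frac{10209}{30248}} = \frac{1}{15625 - \frac{10209}{30248}} = \frac{1}{\frac{472614791}{30248}} = \frac{30248}{472614791}$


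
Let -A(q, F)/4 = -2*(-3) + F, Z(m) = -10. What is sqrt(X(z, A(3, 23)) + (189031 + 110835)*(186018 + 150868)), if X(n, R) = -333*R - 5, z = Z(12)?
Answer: sqrt(101020695899) ≈ 3.1784e+5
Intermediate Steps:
z = -10
A(q, F) = -24 - 4*F (A(q, F) = -4*(-2*(-3) + F) = -4*(6 + F) = -24 - 4*F)
X(n, R) = -5 - 333*R
sqrt(X(z, A(3, 23)) + (189031 + 110835)*(186018 + 150868)) = sqrt((-5 - 333*(-24 - 4*23)) + (189031 + 110835)*(186018 + 150868)) = sqrt((-5 - 333*(-24 - 92)) + 299866*336886) = sqrt((-5 - 333*(-116)) + 101020657276) = sqrt((-5 + 38628) + 101020657276) = sqrt(38623 + 101020657276) = sqrt(101020695899)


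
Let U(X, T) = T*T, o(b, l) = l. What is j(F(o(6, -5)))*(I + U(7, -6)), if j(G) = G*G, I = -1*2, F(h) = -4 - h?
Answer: 34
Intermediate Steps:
U(X, T) = T²
I = -2
j(G) = G²
j(F(o(6, -5)))*(I + U(7, -6)) = (-4 - 1*(-5))²*(-2 + (-6)²) = (-4 + 5)²*(-2 + 36) = 1²*34 = 1*34 = 34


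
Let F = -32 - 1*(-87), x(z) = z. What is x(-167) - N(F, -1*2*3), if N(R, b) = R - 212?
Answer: -10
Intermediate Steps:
F = 55 (F = -32 + 87 = 55)
N(R, b) = -212 + R
x(-167) - N(F, -1*2*3) = -167 - (-212 + 55) = -167 - 1*(-157) = -167 + 157 = -10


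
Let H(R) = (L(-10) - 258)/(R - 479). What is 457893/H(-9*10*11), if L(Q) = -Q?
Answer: 672644817/248 ≈ 2.7123e+6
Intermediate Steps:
H(R) = -248/(-479 + R) (H(R) = (-1*(-10) - 258)/(R - 479) = (10 - 258)/(-479 + R) = -248/(-479 + R))
457893/H(-9*10*11) = 457893/((-248/(-479 - 9*10*11))) = 457893/((-248/(-479 - 90*11))) = 457893/((-248/(-479 - 990))) = 457893/((-248/(-1469))) = 457893/((-248*(-1/1469))) = 457893/(248/1469) = 457893*(1469/248) = 672644817/248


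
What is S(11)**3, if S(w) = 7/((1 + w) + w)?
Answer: 343/12167 ≈ 0.028191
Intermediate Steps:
S(w) = 7/(1 + 2*w)
S(11)**3 = (7/(1 + 2*11))**3 = (7/(1 + 22))**3 = (7/23)**3 = 343/12167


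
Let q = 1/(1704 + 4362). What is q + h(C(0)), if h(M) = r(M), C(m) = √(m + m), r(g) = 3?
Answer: 18199/6066 ≈ 3.0002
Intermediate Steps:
C(m) = √2*√m (C(m) = √(2*m) = √2*√m)
h(M) = 3
q = 1/6066 ≈ 0.00016485
q + h(C(0)) = 1/6066 + 3 = 18199/6066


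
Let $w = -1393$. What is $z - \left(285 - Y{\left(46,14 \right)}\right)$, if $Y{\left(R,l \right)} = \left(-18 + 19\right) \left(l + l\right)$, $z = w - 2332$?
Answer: $-3982$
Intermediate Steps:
$z = -3725$ ($z = -1393 - 2332 = -3725$)
$Y{\left(R,l \right)} = 2 l$ ($Y{\left(R,l \right)} = 1 \cdot 2 l = 2 l$)
$z - \left(285 - Y{\left(46,14 \right)}\right) = -3725 - \left(285 - 2 \cdot 14\right) = -3725 - \left(285 - 28\right) = -3725 - 257 = -3982$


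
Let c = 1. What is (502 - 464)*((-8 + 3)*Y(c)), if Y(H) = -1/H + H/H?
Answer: 0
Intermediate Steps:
Y(H) = 1 - 1/H (Y(H) = -1/H + 1 = 1 - 1/H)
(502 - 464)*((-8 + 3)*Y(c)) = (502 - 464)*((-8 + 3)*((-1 + 1)/1)) = 38*(-5*0) = 38*0 = 0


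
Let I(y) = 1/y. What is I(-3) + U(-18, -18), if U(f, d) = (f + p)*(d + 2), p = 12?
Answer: 287/3 ≈ 95.667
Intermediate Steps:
U(f, d) = (2 + d)*(12 + f) (U(f, d) = (f + 12)*(d + 2) = (12 + f)*(2 + d) = (2 + d)*(12 + f))
I(-3) + U(-18, -18) = 1/(-3) + (24 + 2*(-18) + 12*(-18) - 18*(-18)) = -⅓ + (24 - 36 - 216 + 324) = -⅓ + 96 = 287/3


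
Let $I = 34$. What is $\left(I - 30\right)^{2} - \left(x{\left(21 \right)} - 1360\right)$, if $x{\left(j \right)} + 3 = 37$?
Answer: $1342$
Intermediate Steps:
$x{\left(j \right)} = 34$ ($x{\left(j \right)} = -3 + 37 = 34$)
$\left(I - 30\right)^{2} - \left(x{\left(21 \right)} - 1360\right) = \left(34 - 30\right)^{2} - \left(34 - 1360\right) = 4^{2} - -1326 = 16 + 1326 = 1342$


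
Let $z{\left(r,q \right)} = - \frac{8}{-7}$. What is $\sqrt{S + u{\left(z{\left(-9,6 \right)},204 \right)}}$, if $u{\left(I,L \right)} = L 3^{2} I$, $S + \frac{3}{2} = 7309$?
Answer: $\frac{\sqrt{1843534}}{14} \approx 96.983$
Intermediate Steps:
$S = \frac{14615}{2}$ ($S = - \frac{3}{2} + 7309 = \frac{14615}{2} \approx 7307.5$)
$z{\left(r,q \right)} = \frac{8}{7}$ ($z{\left(r,q \right)} = \left(-8\right) \left(- \frac{1}{7}\right) = \frac{8}{7}$)
$u{\left(I,L \right)} = 9 I L$ ($u{\left(I,L \right)} = L 9 I = 9 L I = 9 I L$)
$\sqrt{S + u{\left(z{\left(-9,6 \right)},204 \right)}} = \sqrt{\frac{14615}{2} + 9 \cdot \frac{8}{7} \cdot 204} = \sqrt{\frac{14615}{2} + \frac{14688}{7}} = \sqrt{\frac{131681}{14}} = \frac{\sqrt{1843534}}{14}$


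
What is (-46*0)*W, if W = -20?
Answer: 0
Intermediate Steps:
(-46*0)*W = -46*0*(-20) = 0*(-20) = 0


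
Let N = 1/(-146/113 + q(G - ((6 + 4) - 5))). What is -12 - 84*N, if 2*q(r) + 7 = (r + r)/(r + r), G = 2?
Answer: 3672/485 ≈ 7.5711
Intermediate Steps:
q(r) = -3 (q(r) = -7/2 + ((r + r)/(r + r))/2 = -7/2 + ((2*r)/((2*r)))/2 = -7/2 + ((2*r)*(1/(2*r)))/2 = -7/2 + (½)*1 = -7/2 + ½ = -3)
N = -113/485 (N = 1/(-146/113 - 3) = 1/(-485/113) = -113/485 ≈ -0.23299)
-12 - 84*N = -12 - 84*(-113/485) = -12 + 9492/485 = 3672/485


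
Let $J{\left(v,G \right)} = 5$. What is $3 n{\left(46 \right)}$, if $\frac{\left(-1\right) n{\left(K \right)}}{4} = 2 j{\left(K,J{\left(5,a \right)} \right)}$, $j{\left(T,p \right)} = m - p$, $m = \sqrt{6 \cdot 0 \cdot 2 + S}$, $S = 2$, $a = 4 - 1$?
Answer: $120 - 24 \sqrt{2} \approx 86.059$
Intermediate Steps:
$a = 3$ ($a = 4 - 1 = 3$)
$m = \sqrt{2}$ ($m = \sqrt{6 \cdot 0 \cdot 2 + 2} = \sqrt{0 \cdot 2 + 2} = \sqrt{0 + 2} = \sqrt{2} \approx 1.4142$)
$j{\left(T,p \right)} = \sqrt{2} - p$
$n{\left(K \right)} = 40 - 8 \sqrt{2}$ ($n{\left(K \right)} = - 4 \cdot 2 \left(\sqrt{2} - 5\right) = - 4 \cdot 2 \left(-5 + \sqrt{2}\right) = - 4 \left(-10 + 2 \sqrt{2}\right) = 40 - 8 \sqrt{2}$)
$3 n{\left(46 \right)} = 3 \left(40 - 8 \sqrt{2}\right) = 120 - 24 \sqrt{2}$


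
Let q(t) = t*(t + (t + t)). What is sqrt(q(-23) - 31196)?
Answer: I*sqrt(29609) ≈ 172.07*I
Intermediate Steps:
q(t) = 3*t**2 (q(t) = t*(t + 2*t) = t*(3*t) = 3*t**2)
sqrt(q(-23) - 31196) = sqrt(3*(-23)**2 - 31196) = sqrt(3*529 - 31196) = sqrt(1587 - 31196) = sqrt(-29609) = I*sqrt(29609)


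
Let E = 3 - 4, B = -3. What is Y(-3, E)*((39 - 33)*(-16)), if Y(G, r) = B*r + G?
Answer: 0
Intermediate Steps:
E = -1
Y(G, r) = G - 3*r (Y(G, r) = -3*r + G = G - 3*r)
Y(-3, E)*((39 - 33)*(-16)) = (-3 - 3*(-1))*((39 - 33)*(-16)) = (-3 + 3)*(6*(-16)) = 0*(-96) = 0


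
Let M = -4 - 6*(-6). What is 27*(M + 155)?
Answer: 5049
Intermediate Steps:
M = 32 (M = -4 + 36 = 32)
27*(M + 155) = 27*(32 + 155) = 27*187 = 5049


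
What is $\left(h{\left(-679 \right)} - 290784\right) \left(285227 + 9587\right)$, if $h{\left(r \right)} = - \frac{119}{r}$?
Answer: $- \frac{8315532823234}{97} \approx -8.5727 \cdot 10^{10}$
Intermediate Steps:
$\left(h{\left(-679 \right)} - 290784\right) \left(285227 + 9587\right) = \left(- \frac{119}{-679} - 290784\right) \left(285227 + 9587\right) = \left(\left(-119\right) \left(- \frac{1}{679}\right) - 290784\right) 294814 = \left(\frac{17}{97} - 290784\right) 294814 = \left(- \frac{28206031}{97}\right) 294814 = - \frac{8315532823234}{97}$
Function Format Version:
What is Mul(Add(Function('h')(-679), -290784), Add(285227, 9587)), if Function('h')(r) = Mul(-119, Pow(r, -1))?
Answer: Rational(-8315532823234, 97) ≈ -8.5727e+10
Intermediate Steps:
Mul(Add(Function('h')(-679), -290784), Add(285227, 9587)) = Mul(Add(Mul(-119, Pow(-679, -1)), -290784), Add(285227, 9587)) = Mul(Add(Mul(-119, Rational(-1, 679)), -290784), 294814) = Mul(Add(Rational(17, 97), -290784), 294814) = Mul(Rational(-28206031, 97), 294814) = Rational(-8315532823234, 97)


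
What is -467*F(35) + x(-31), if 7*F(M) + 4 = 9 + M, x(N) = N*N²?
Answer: -227217/7 ≈ -32460.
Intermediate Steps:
x(N) = N³
F(M) = 5/7 + M/7 (F(M) = -4/7 + (9 + M)/7 = -4/7 + (9/7 + M/7) = 5/7 + M/7)
-467*F(35) + x(-31) = -467*(5/7 + (⅐)*35) + (-31)³ = -467*(5/7 + 5) - 29791 = -467*40/7 - 29791 = -18680/7 - 29791 = -227217/7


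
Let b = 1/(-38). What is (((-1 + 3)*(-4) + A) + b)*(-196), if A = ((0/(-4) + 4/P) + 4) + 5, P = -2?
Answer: 3822/19 ≈ 201.16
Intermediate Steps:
A = 7 (A = ((0/(-4) + 4/(-2)) + 4) + 5 = ((0*(-1/4) + 4*(-1/2)) + 4) + 5 = ((0 - 2) + 4) + 5 = (-2 + 4) + 5 = 2 + 5 = 7)
b = -1/38 ≈ -0.026316
(((-1 + 3)*(-4) + A) + b)*(-196) = (((-1 + 3)*(-4) + 7) - 1/38)*(-196) = ((2*(-4) + 7) - 1/38)*(-196) = ((-8 + 7) - 1/38)*(-196) = (-1 - 1/38)*(-196) = -39/38*(-196) = 3822/19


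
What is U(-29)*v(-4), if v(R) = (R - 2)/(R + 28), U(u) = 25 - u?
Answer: -27/2 ≈ -13.500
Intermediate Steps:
v(R) = (-2 + R)/(28 + R)
U(-29)*v(-4) = (25 - 1*(-29))*((-2 - 4)/(28 - 4)) = (25 + 29)*(-6/24) = 54*((1/24)*(-6)) = 54*(-¼) = -27/2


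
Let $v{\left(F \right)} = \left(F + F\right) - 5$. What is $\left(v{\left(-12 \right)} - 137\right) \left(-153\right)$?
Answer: $25398$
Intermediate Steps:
$v{\left(F \right)} = -5 + 2 F$ ($v{\left(F \right)} = 2 F - 5 = -5 + 2 F$)
$\left(v{\left(-12 \right)} - 137\right) \left(-153\right) = \left(\left(-5 + 2 \left(-12\right)\right) - 137\right) \left(-153\right) = \left(\left(-5 - 24\right) - 137\right) \left(-153\right) = \left(-29 - 137\right) \left(-153\right) = \left(-166\right) \left(-153\right) = 25398$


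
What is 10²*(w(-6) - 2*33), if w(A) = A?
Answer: -7200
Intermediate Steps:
10²*(w(-6) - 2*33) = 10²*(-6 - 2*33) = 100*(-6 - 66) = 100*(-72) = -7200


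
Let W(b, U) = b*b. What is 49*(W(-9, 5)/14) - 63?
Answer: 441/2 ≈ 220.50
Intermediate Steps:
W(b, U) = b²
49*(W(-9, 5)/14) - 63 = 49*((-9)²/14) - 63 = 49*(81*(1/14)) - 63 = 49*(81/14) - 63 = 567/2 - 63 = 441/2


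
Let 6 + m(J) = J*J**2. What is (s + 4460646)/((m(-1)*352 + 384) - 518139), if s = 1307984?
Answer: -824090/74317 ≈ -11.089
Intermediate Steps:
m(J) = -6 + J**3 (m(J) = -6 + J*J**2 = -6 + J**3)
(s + 4460646)/((m(-1)*352 + 384) - 518139) = (1307984 + 4460646)/(((-6 + (-1)**3)*352 + 384) - 518139) = 5768630/(((-6 - 1)*352 + 384) - 518139) = 5768630/((-7*352 + 384) - 518139) = 5768630/((-2464 + 384) - 518139) = 5768630/(-2080 - 518139) = 5768630/(-520219) = 5768630*(-1/520219) = -824090/74317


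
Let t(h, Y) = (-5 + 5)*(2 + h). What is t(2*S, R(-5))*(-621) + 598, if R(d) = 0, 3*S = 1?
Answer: 598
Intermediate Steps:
S = 1/3 (S = (1/3)*1 = 1/3 ≈ 0.33333)
t(h, Y) = 0 (t(h, Y) = 0*(2 + h) = 0)
t(2*S, R(-5))*(-621) + 598 = 0*(-621) + 598 = 0 + 598 = 598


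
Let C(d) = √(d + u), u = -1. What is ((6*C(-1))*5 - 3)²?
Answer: -1791 - 180*I*√2 ≈ -1791.0 - 254.56*I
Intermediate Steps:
C(d) = √(-1 + d) (C(d) = √(d - 1) = √(-1 + d))
((6*C(-1))*5 - 3)² = ((6*√(-1 - 1))*5 - 3)² = ((6*√(-2))*5 - 3)² = ((6*(I*√2))*5 - 3)² = ((6*I*√2)*5 - 3)² = (30*I*√2 - 3)² = (-3 + 30*I*√2)²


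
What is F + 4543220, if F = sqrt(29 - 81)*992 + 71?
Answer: 4543291 + 1984*I*sqrt(13) ≈ 4.5433e+6 + 7153.4*I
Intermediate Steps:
F = 71 + 1984*I*sqrt(13) (F = sqrt(-52)*992 + 71 = (2*I*sqrt(13))*992 + 71 = 1984*I*sqrt(13) + 71 = 71 + 1984*I*sqrt(13) ≈ 71.0 + 7153.4*I)
F + 4543220 = (71 + 1984*I*sqrt(13)) + 4543220 = 4543291 + 1984*I*sqrt(13)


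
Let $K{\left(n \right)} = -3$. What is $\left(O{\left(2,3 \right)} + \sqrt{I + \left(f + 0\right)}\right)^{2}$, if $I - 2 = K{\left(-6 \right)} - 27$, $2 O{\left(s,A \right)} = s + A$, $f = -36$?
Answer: $- \frac{231}{4} + 40 i \approx -57.75 + 40.0 i$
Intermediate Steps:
$O{\left(s,A \right)} = \frac{A}{2} + \frac{s}{2}$ ($O{\left(s,A \right)} = \frac{s + A}{2} = \frac{A + s}{2} = \frac{A}{2} + \frac{s}{2}$)
$I = -28$ ($I = 2 - 30 = -28$)
$\left(O{\left(2,3 \right)} + \sqrt{I + \left(f + 0\right)}\right)^{2} = \left(\left(\frac{1}{2} \cdot 3 + \frac{1}{2} \cdot 2\right) + \sqrt{-28 + \left(-36 + 0\right)}\right)^{2} = \left(\left(\frac{3}{2} + 1\right) + \sqrt{-28 - 36}\right)^{2} = \left(\frac{5}{2} + \sqrt{-64}\right)^{2} = \left(\frac{5}{2} + 8 i\right)^{2}$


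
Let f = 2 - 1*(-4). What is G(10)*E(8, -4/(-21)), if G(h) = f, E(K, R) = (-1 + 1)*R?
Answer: 0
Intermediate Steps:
f = 6 (f = 2 + 4 = 6)
E(K, R) = 0 (E(K, R) = 0*R = 0)
G(h) = 6
G(10)*E(8, -4/(-21)) = 6*0 = 0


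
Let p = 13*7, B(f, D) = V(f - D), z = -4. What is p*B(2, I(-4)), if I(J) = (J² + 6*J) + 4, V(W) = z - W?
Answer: -910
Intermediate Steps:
V(W) = -4 - W
I(J) = 4 + J² + 6*J
B(f, D) = -4 + D - f (B(f, D) = -4 - (f - D) = -4 + (D - f) = -4 + D - f)
p = 91
p*B(2, I(-4)) = 91*(-4 + (4 + (-4)² + 6*(-4)) - 1*2) = 91*(-4 + (4 + 16 - 24) - 2) = 91*(-4 - 4 - 2) = 91*(-10) = -910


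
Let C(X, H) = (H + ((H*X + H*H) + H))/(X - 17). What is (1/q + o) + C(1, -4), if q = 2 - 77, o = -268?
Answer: -80479/300 ≈ -268.26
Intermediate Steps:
q = -75
C(X, H) = (H² + 2*H + H*X)/(-17 + X) (C(X, H) = (H + ((H*X + H²) + H))/(-17 + X) = (H + ((H² + H*X) + H))/(-17 + X) = (H + (H + H² + H*X))/(-17 + X) = (H² + 2*H + H*X)/(-17 + X))
(1/q + o) + C(1, -4) = (1/(-75) - 268) - 4*(2 - 4 + 1)/(-17 + 1) = (-1/75 - 268) - 4*(-1)/(-16) = -20101/75 - 4*(-1/16)*(-1) = -20101/75 - ¼ = -80479/300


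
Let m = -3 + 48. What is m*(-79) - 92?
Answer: -3647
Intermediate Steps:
m = 45
m*(-79) - 92 = 45*(-79) - 92 = -3555 - 92 = -3647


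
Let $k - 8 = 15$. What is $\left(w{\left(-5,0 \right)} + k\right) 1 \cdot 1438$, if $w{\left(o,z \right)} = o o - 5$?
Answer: $61834$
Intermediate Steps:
$k = 23$ ($k = 8 + 15 = 23$)
$w{\left(o,z \right)} = -5 + o^{2}$ ($w{\left(o,z \right)} = o^{2} - 5 = -5 + o^{2}$)
$\left(w{\left(-5,0 \right)} + k\right) 1 \cdot 1438 = \left(\left(-5 + \left(-5\right)^{2}\right) + 23\right) 1 \cdot 1438 = \left(\left(-5 + 25\right) + 23\right) 1 \cdot 1438 = \left(20 + 23\right) 1 \cdot 1438 = 43 \cdot 1 \cdot 1438 = 43 \cdot 1438 = 61834$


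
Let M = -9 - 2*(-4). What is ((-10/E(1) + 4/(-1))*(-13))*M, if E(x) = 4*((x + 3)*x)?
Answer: -481/8 ≈ -60.125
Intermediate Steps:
E(x) = 4*x*(3 + x) (E(x) = 4*((3 + x)*x) = 4*(x*(3 + x)) = 4*x*(3 + x))
M = -1 (M = -9 + 8 = -1)
((-10/E(1) + 4/(-1))*(-13))*M = ((-10*1/(4*(3 + 1)) + 4/(-1))*(-13))*(-1) = ((-10/(4*1*4) + 4*(-1))*(-13))*(-1) = ((-10/16 - 4)*(-13))*(-1) = ((-10*1/16 - 4)*(-13))*(-1) = ((-5/8 - 4)*(-13))*(-1) = -37/8*(-13)*(-1) = (481/8)*(-1) = -481/8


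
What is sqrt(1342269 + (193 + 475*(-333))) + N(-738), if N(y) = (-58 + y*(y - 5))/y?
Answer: -274138/369 + sqrt(1184287) ≈ 345.33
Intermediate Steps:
N(y) = (-58 + y*(-5 + y))/y
sqrt(1342269 + (193 + 475*(-333))) + N(-738) = sqrt(1342269 + (193 + 475*(-333))) + (-5 - 738 - 58/(-738)) = sqrt(1342269 + (193 - 158175)) + (-5 - 738 - 58*(-1/738)) = sqrt(1342269 - 157982) + (-5 - 738 + 29/369) = sqrt(1184287) - 274138/369 = -274138/369 + sqrt(1184287)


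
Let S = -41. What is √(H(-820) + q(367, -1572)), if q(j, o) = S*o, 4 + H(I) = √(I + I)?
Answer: √(64448 + 2*I*√410) ≈ 253.87 + 0.0798*I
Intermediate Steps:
H(I) = -4 + √2*√I (H(I) = -4 + √(I + I) = -4 + √(2*I) = -4 + √2*√I)
q(j, o) = -41*o
√(H(-820) + q(367, -1572)) = √((-4 + √2*√(-820)) - 41*(-1572)) = √((-4 + √2*(2*I*√205)) + 64452) = √((-4 + 2*I*√410) + 64452) = √(64448 + 2*I*√410)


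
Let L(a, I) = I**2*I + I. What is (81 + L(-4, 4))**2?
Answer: 22201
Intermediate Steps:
L(a, I) = I + I**3 (L(a, I) = I**3 + I = I + I**3)
(81 + L(-4, 4))**2 = (81 + (4 + 4**3))**2 = (81 + (4 + 64))**2 = (81 + 68)**2 = 149**2 = 22201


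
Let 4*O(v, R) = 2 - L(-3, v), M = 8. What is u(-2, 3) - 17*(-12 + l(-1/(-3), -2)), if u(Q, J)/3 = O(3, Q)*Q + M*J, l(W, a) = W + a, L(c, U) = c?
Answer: 1781/6 ≈ 296.83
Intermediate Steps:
O(v, R) = 5/4 (O(v, R) = (2 - 1*(-3))/4 = (2 + 3)/4 = (1/4)*5 = 5/4)
u(Q, J) = 24*J + 15*Q/4 (u(Q, J) = 3*(5*Q/4 + 8*J) = 3*(8*J + 5*Q/4) = 24*J + 15*Q/4)
u(-2, 3) - 17*(-12 + l(-1/(-3), -2)) = (24*3 + (15/4)*(-2)) - 17*(-12 + (-1/(-3) - 2)) = (72 - 15/2) - 17*(-12 + (-1*(-1/3) - 2)) = 129/2 - 17*(-12 + (1/3 - 2)) = 129/2 - 17*(-12 - 5/3) = 129/2 - 17*(-41/3) = 129/2 + 697/3 = 1781/6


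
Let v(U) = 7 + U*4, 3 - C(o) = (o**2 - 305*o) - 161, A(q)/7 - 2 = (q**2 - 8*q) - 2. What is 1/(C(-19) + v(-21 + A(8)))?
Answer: -1/6069 ≈ -0.00016477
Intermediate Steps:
A(q) = -56*q + 7*q**2 (A(q) = 14 + 7*((q**2 - 8*q) - 2) = 14 + 7*(-2 + q**2 - 8*q) = 14 + (-14 - 56*q + 7*q**2) = -56*q + 7*q**2)
C(o) = 164 - o**2 + 305*o (C(o) = 3 - ((o**2 - 305*o) - 161) = 3 - (-161 + o**2 - 305*o) = 3 + (161 - o**2 + 305*o) = 164 - o**2 + 305*o)
v(U) = 7 + 4*U
1/(C(-19) + v(-21 + A(8))) = 1/((164 - 1*(-19)**2 + 305*(-19)) + (7 + 4*(-21 + 7*8*(-8 + 8)))) = 1/((164 - 1*361 - 5795) + (7 + 4*(-21 + 7*8*0))) = 1/((164 - 361 - 5795) + (7 + 4*(-21 + 0))) = 1/(-5992 + (7 + 4*(-21))) = 1/(-5992 + (7 - 84)) = 1/(-5992 - 77) = 1/(-6069) = -1/6069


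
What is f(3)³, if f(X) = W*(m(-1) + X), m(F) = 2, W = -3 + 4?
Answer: 125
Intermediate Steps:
W = 1
f(X) = 2 + X (f(X) = 1*(2 + X) = 2 + X)
f(3)³ = (2 + 3)³ = 5³ = 125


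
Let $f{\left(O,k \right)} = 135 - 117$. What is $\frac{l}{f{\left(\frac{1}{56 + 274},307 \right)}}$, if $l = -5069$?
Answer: $- \frac{5069}{18} \approx -281.61$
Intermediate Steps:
$f{\left(O,k \right)} = 18$
$\frac{l}{f{\left(\frac{1}{56 + 274},307 \right)}} = - \frac{5069}{18}$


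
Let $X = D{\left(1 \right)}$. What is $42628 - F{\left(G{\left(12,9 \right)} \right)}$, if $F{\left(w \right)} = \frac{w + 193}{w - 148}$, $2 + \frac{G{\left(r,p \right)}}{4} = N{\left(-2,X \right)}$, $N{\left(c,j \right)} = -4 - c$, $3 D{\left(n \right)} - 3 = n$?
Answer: $\frac{6991169}{164} \approx 42629.0$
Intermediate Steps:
$D{\left(n \right)} = 1 + \frac{n}{3}$
$X = \frac{4}{3}$ ($X = 1 + \frac{1}{3} \cdot 1 = 1 + \frac{1}{3} = \frac{4}{3} \approx 1.3333$)
$G{\left(r,p \right)} = -16$ ($G{\left(r,p \right)} = -8 + 4 \left(-4 - -2\right) = -8 + 4 \left(-4 + 2\right) = -8 + 4 \left(-2\right) = -8 - 8 = -16$)
$F{\left(w \right)} = \frac{193 + w}{-148 + w}$
$42628 - F{\left(G{\left(12,9 \right)} \right)} = 42628 - \frac{193 - 16}{-148 - 16} = 42628 - \frac{1}{-164} \cdot 177 = 42628 - \left(- \frac{1}{164}\right) 177 = 42628 - - \frac{177}{164} = 42628 + \frac{177}{164} = \frac{6991169}{164}$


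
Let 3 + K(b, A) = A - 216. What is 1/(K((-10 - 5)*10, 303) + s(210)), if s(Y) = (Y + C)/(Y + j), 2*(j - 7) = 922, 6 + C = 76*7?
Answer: 339/28844 ≈ 0.011753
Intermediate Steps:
C = 526 (C = -6 + 76*7 = -6 + 532 = 526)
j = 468 (j = 7 + (½)*922 = 7 + 461 = 468)
K(b, A) = -219 + A (K(b, A) = -3 + (A - 216) = -3 + (-216 + A) = -219 + A)
s(Y) = (526 + Y)/(468 + Y) (s(Y) = (Y + 526)/(Y + 468) = (526 + Y)/(468 + Y))
1/(K((-10 - 5)*10, 303) + s(210)) = 1/((-219 + 303) + (526 + 210)/(468 + 210)) = 1/(84 + 736/678) = 1/(84 + (1/678)*736) = 1/(84 + 368/339) = 1/(28844/339) = 339/28844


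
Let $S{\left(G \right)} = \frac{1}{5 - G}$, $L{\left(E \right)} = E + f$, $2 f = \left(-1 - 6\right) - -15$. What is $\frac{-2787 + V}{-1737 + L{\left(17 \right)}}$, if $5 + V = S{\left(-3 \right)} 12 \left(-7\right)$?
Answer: $\frac{5605}{3432} \approx 1.6332$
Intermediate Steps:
$f = 4$ ($f = \frac{\left(-1 - 6\right) - -15}{2} = \frac{\left(-1 - 6\right) + 15}{2} = \frac{-7 + 15}{2} = \frac{1}{2} \cdot 8 = 4$)
$L{\left(E \right)} = 4 + E$ ($L{\left(E \right)} = E + 4 = 4 + E$)
$V = - \frac{31}{2}$ ($V = -5 + - \frac{1}{-5 - 3} \cdot 12 \left(-7\right) = -5 + - \frac{1}{-8} \cdot 12 \left(-7\right) = -5 + \left(-1\right) \left(- \frac{1}{8}\right) 12 \left(-7\right) = -5 + \frac{1}{8} \cdot 12 \left(-7\right) = -5 + \frac{3}{2} \left(-7\right) = -5 - \frac{21}{2} = - \frac{31}{2} \approx -15.5$)
$\frac{-2787 + V}{-1737 + L{\left(17 \right)}} = \frac{-2787 - \frac{31}{2}}{-1737 + \left(4 + 17\right)} = - \frac{5605}{2 \left(-1737 + 21\right)} = - \frac{5605}{2 \left(-1716\right)} = \left(- \frac{5605}{2}\right) \left(- \frac{1}{1716}\right) = \frac{5605}{3432}$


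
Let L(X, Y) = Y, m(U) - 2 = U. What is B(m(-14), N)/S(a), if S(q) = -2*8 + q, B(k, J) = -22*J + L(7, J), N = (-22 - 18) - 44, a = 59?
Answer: 1764/43 ≈ 41.023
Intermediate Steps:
m(U) = 2 + U
N = -84 (N = -40 - 44 = -84)
B(k, J) = -21*J (B(k, J) = -22*J + J = -21*J)
S(q) = -16 + q
B(m(-14), N)/S(a) = (-21*(-84))/(-16 + 59) = 1764/43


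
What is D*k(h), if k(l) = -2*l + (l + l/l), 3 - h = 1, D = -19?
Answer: 19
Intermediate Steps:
h = 2 (h = 3 - 1*1 = 3 - 1 = 2)
k(l) = 1 - l (k(l) = -2*l + (l + 1) = -2*l + (1 + l) = 1 - l)
D*k(h) = -19*(1 - 1*2) = -19*(1 - 2) = -19*(-1) = 19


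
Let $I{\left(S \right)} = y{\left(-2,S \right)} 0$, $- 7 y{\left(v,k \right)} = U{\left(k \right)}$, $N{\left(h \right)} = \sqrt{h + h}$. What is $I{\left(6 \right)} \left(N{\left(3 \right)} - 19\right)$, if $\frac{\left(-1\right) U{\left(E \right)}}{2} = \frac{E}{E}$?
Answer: $0$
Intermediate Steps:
$U{\left(E \right)} = -2$ ($U{\left(E \right)} = - 2 \frac{E}{E} = \left(-2\right) 1 = -2$)
$N{\left(h \right)} = \sqrt{2} \sqrt{h}$ ($N{\left(h \right)} = \sqrt{2 h} = \sqrt{2} \sqrt{h}$)
$y{\left(v,k \right)} = \frac{2}{7}$ ($y{\left(v,k \right)} = \left(- \frac{1}{7}\right) \left(-2\right) = \frac{2}{7}$)
$I{\left(S \right)} = 0$ ($I{\left(S \right)} = \frac{2}{7} \cdot 0 = 0$)
$I{\left(6 \right)} \left(N{\left(3 \right)} - 19\right) = 0 \left(\sqrt{2} \sqrt{3} - 19\right) = 0 \left(\sqrt{6} - 19\right) = 0 \left(-19 + \sqrt{6}\right) = 0$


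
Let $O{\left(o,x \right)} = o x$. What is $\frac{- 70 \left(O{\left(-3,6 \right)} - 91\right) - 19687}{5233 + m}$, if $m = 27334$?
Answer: $- \frac{12057}{32567} \approx -0.37022$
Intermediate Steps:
$\frac{- 70 \left(O{\left(-3,6 \right)} - 91\right) - 19687}{5233 + m} = \frac{- 70 \left(\left(-3\right) 6 - 91\right) - 19687}{5233 + 27334} = \frac{- 70 \left(-18 - 91\right) - 19687}{32567} = \left(\left(-70\right) \left(-109\right) - 19687\right) \frac{1}{32567} = \left(7630 - 19687\right) \frac{1}{32567} = \left(-12057\right) \frac{1}{32567} = - \frac{12057}{32567}$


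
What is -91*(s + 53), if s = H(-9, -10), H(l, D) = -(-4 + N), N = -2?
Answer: -5369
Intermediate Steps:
H(l, D) = 6 (H(l, D) = -(-4 - 2) = -1*(-6) = 6)
s = 6
-91*(s + 53) = -91*(6 + 53) = -91*59 = -5369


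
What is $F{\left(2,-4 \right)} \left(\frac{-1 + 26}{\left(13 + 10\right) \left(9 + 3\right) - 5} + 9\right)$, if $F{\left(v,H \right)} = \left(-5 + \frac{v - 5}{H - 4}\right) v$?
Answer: $- \frac{22792}{271} \approx -84.103$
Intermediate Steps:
$F{\left(v,H \right)} = v \left(-5 + \frac{-5 + v}{-4 + H}\right)$ ($F{\left(v,H \right)} = \left(-5 + \frac{-5 + v}{-4 + H}\right) v = v \left(-5 + \frac{-5 + v}{-4 + H}\right)$)
$F{\left(2,-4 \right)} \left(\frac{-1 + 26}{\left(13 + 10\right) \left(9 + 3\right) - 5} + 9\right) = \frac{2 \left(15 + 2 - -20\right)}{-4 - 4} \left(\frac{-1 + 26}{\left(13 + 10\right) \left(9 + 3\right) - 5} + 9\right) = \frac{2 \left(15 + 2 + 20\right)}{-8} \left(\frac{25}{23 \cdot 12 - 5} + 9\right) = 2 \left(- \frac{1}{8}\right) 37 \left(\frac{25}{276 - 5} + 9\right) = - \frac{37 \left(\frac{25}{271} + 9\right)}{4} = \left(- \frac{37}{4}\right) \frac{2464}{271} = - \frac{22792}{271}$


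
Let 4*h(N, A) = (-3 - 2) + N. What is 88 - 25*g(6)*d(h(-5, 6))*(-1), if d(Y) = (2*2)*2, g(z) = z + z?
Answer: 2488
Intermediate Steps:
h(N, A) = -5/4 + N/4 (h(N, A) = ((-3 - 2) + N)/4 = (-5 + N)/4 = -5/4 + N/4)
g(z) = 2*z
d(Y) = 8 (d(Y) = 4*2 = 8)
88 - 25*g(6)*d(h(-5, 6))*(-1) = 88 - 25*(2*6)*8*(-1) = 88 - 25*12*8*(-1) = 88 - 2400*(-1) = 88 - 25*(-96) = 88 + 2400 = 2488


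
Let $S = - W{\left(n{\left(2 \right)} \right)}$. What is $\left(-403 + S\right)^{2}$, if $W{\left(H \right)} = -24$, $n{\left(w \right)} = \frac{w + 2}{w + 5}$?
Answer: $143641$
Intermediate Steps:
$n{\left(w \right)} = \frac{2 + w}{5 + w}$
$S = 24$ ($S = \left(-1\right) \left(-24\right) = 24$)
$\left(-403 + S\right)^{2} = \left(-403 + 24\right)^{2} = \left(-379\right)^{2} = 143641$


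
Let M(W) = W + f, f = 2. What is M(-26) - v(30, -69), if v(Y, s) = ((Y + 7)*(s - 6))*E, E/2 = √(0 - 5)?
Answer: -24 + 5550*I*√5 ≈ -24.0 + 12410.0*I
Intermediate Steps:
E = 2*I*√5 (E = 2*√(0 - 5) = 2*√(-5) = 2*(I*√5) = 2*I*√5 ≈ 4.4721*I)
v(Y, s) = 2*I*√5*(-6 + s)*(7 + Y) (v(Y, s) = ((Y + 7)*(s - 6))*(2*I*√5) = ((7 + Y)*(-6 + s))*(2*I*√5) = ((-6 + s)*(7 + Y))*(2*I*√5) = 2*I*√5*(-6 + s)*(7 + Y))
M(W) = 2 + W (M(W) = W + 2 = 2 + W)
M(-26) - v(30, -69) = (2 - 26) - 2*I*√5*(-42 - 6*30 + 7*(-69) + 30*(-69)) = -24 - 2*I*√5*(-42 - 180 - 483 - 2070) = -24 - 2*I*√5*(-2775) = -24 - (-5550)*I*√5 = -24 + 5550*I*√5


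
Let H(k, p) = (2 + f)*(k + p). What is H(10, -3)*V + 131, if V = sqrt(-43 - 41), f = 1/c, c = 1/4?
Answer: 131 + 84*I*sqrt(21) ≈ 131.0 + 384.94*I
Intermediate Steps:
c = 1/4 ≈ 0.25000
f = 4 (f = 1/(1/4) = 4)
V = 2*I*sqrt(21) (V = sqrt(-84) = 2*I*sqrt(21) ≈ 9.1651*I)
H(k, p) = 6*k + 6*p (H(k, p) = (2 + 4)*(k + p) = 6*(k + p) = 6*k + 6*p)
H(10, -3)*V + 131 = (6*10 + 6*(-3))*(2*I*sqrt(21)) + 131 = (60 - 18)*(2*I*sqrt(21)) + 131 = 42*(2*I*sqrt(21)) + 131 = 84*I*sqrt(21) + 131 = 131 + 84*I*sqrt(21)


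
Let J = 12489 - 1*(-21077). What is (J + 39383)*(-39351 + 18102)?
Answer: -1550093301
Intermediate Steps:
J = 33566 (J = 12489 + 21077 = 33566)
(J + 39383)*(-39351 + 18102) = (33566 + 39383)*(-39351 + 18102) = 72949*(-21249) = -1550093301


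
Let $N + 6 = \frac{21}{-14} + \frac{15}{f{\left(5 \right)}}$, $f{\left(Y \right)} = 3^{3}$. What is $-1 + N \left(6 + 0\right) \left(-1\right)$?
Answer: $\frac{122}{3} \approx 40.667$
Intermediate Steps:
$f{\left(Y \right)} = 27$
$N = - \frac{125}{18}$ ($N = -6 + \left(\frac{21}{-14} + \frac{15}{27}\right) = -6 + \left(21 \left(- \frac{1}{14}\right) + 15 \cdot \frac{1}{27}\right) = -6 + \left(- \frac{3}{2} + \frac{5}{9}\right) = -6 - \frac{17}{18} = - \frac{125}{18} \approx -6.9444$)
$-1 + N \left(6 + 0\right) \left(-1\right) = -1 - \frac{125 \left(6 + 0\right) \left(-1\right)}{18} = -1 - \frac{125 \cdot 6 \left(-1\right)}{18} = -1 - - \frac{125}{3} = -1 + \frac{125}{3} = \frac{122}{3}$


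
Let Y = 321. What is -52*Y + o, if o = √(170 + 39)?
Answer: -16692 + √209 ≈ -16678.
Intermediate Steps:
o = √209 ≈ 14.457
-52*Y + o = -52*321 + √209 = -16692 + √209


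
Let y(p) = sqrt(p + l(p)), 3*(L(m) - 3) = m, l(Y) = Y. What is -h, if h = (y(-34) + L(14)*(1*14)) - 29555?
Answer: 88343/3 - 2*I*sqrt(17) ≈ 29448.0 - 8.2462*I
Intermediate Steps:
L(m) = 3 + m/3
y(p) = sqrt(2)*sqrt(p) (y(p) = sqrt(p + p) = sqrt(2*p) = sqrt(2)*sqrt(p))
h = -88343/3 + 2*I*sqrt(17) (h = (sqrt(2)*sqrt(-34) + (3 + (1/3)*14)*(1*14)) - 29555 = (sqrt(2)*(I*sqrt(34)) + (3 + 14/3)*14) - 29555 = (2*I*sqrt(17) + (23/3)*14) - 29555 = (2*I*sqrt(17) + 322/3) - 29555 = (322/3 + 2*I*sqrt(17)) - 29555 = -88343/3 + 2*I*sqrt(17) ≈ -29448.0 + 8.2462*I)
-h = -(-88343/3 + 2*I*sqrt(17)) = 88343/3 - 2*I*sqrt(17)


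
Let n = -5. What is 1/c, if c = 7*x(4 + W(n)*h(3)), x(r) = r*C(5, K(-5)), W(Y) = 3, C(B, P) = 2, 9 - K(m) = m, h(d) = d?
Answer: 1/182 ≈ 0.0054945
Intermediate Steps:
K(m) = 9 - m
x(r) = 2*r (x(r) = r*2 = 2*r)
c = 182 (c = 7*(2*(4 + 3*3)) = 7*(2*(4 + 9)) = 7*(2*13) = 7*26 = 182)
1/c = 1/182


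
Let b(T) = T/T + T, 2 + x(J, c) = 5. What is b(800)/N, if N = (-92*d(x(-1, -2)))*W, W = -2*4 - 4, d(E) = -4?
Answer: -267/1472 ≈ -0.18139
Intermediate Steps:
x(J, c) = 3 (x(J, c) = -2 + 5 = 3)
b(T) = 1 + T
W = -12 (W = -8 - 4 = -12)
N = -4416 (N = -92*(-4)*(-12) = 368*(-12) = -4416)
b(800)/N = (1 + 800)/(-4416) = 801*(-1/4416) = -267/1472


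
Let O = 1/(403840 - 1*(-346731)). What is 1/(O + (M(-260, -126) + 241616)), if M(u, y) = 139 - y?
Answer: 750571/181548864052 ≈ 4.1343e-6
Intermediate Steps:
O = 1/750571 (O = 1/(403840 + 346731) = 1/750571 ≈ 1.3323e-6)
1/(O + (M(-260, -126) + 241616)) = 1/(1/750571 + ((139 - 1*(-126)) + 241616)) = 1/(1/750571 + ((139 + 126) + 241616)) = 1/(1/750571 + (265 + 241616)) = 1/(1/750571 + 241881) = 1/(181548864052/750571) = 750571/181548864052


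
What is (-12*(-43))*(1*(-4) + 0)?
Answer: -2064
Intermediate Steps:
(-12*(-43))*(1*(-4) + 0) = 516*(-4 + 0) = 516*(-4) = -2064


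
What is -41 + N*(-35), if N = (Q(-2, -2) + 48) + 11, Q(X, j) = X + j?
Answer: -1966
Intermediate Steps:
N = 55 (N = ((-2 - 2) + 48) + 11 = (-4 + 48) + 11 = 44 + 11 = 55)
-41 + N*(-35) = -41 + 55*(-35) = -41 - 1925 = -1966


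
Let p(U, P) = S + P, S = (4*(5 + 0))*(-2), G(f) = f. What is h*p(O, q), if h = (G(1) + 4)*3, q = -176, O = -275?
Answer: -3240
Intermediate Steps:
S = -40 (S = (4*5)*(-2) = 20*(-2) = -40)
p(U, P) = -40 + P
h = 15 (h = (1 + 4)*3 = 5*3 = 15)
h*p(O, q) = 15*(-40 - 176) = 15*(-216) = -3240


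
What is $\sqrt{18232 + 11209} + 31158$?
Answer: $31158 + \sqrt{29441} \approx 31330.0$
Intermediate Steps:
$\sqrt{18232 + 11209} + 31158 = \sqrt{29441} + 31158 = 31158 + \sqrt{29441}$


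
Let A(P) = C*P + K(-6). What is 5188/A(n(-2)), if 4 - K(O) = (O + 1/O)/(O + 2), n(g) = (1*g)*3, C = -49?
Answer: 124512/7115 ≈ 17.500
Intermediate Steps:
n(g) = 3*g (n(g) = g*3 = 3*g)
K(O) = 4 - (O + 1/O)/(2 + O) (K(O) = 4 - (O + 1/O)/(O + 2) = 4 - (O + 1/O)/(2 + O))
A(P) = 59/24 - 49*P (A(P) = -49*P + (-1 + 3*(-6)² + 8*(-6))/((-6)*(2 - 6)) = -49*P - ⅙*(-1 + 3*36 - 48)/(-4) = -49*P - ⅙*(-¼)*(-1 + 108 - 48) = -49*P - ⅙*(-¼)*59 = -49*P + 59/24 = 59/24 - 49*P)
5188/A(n(-2)) = 5188/(59/24 - 147*(-2)) = 5188/(59/24 - 49*(-6)) = 5188/(59/24 + 294) = 5188/(7115/24) = 5188*(24/7115) = 124512/7115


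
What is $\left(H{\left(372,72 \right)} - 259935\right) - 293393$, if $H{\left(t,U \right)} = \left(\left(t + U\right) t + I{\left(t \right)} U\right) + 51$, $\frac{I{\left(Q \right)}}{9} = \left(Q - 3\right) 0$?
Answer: $-388109$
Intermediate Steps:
$I{\left(Q \right)} = 0$ ($I{\left(Q \right)} = 9 \left(Q - 3\right) 0 = 9 \left(-3 + Q\right) 0 = 9 \cdot 0 = 0$)
$H{\left(t,U \right)} = 51 + t \left(U + t\right)$ ($H{\left(t,U \right)} = \left(\left(t + U\right) t + 0 U\right) + 51 = \left(\left(U + t\right) t + 0\right) + 51 = \left(t \left(U + t\right) + 0\right) + 51 = t \left(U + t\right) + 51 = 51 + t \left(U + t\right)$)
$\left(H{\left(372,72 \right)} - 259935\right) - 293393 = \left(\left(51 + 372^{2} + 72 \cdot 372\right) - 259935\right) - 293393 = \left(\left(51 + 138384 + 26784\right) - 259935\right) - 293393 = \left(165219 - 259935\right) - 293393 = -94716 - 293393 = -388109$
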